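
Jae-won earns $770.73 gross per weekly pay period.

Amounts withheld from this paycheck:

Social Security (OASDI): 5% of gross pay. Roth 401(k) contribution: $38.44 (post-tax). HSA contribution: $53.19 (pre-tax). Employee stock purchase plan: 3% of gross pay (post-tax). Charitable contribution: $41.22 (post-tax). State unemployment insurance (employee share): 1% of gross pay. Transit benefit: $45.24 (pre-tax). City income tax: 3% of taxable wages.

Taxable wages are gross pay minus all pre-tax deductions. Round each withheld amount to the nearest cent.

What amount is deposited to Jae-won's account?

HSA contribution: $53.19
Transit benefit: $45.24
Pre-tax total = $53.19 + $45.24 = $98.43
Taxable wages = $770.73 − $98.43 = $672.30
City income tax: $672.30 × 0.03 = $20.17
Social Security (OASDI): $770.73 × 0.05 = $38.54
State unemployment insurance (employee share): $770.73 × 0.01 = $7.71
Charitable contribution: $41.22
Roth 401(k) contribution: $38.44
Employee stock purchase plan: $770.73 × 0.03 = $23.12
Total deductions = $53.19 + $45.24 + $20.17 + $38.54 + $7.71 + $41.22 + $38.44 + $23.12 = $267.63
Net pay = $770.73 − $267.63 = $503.10

$503.10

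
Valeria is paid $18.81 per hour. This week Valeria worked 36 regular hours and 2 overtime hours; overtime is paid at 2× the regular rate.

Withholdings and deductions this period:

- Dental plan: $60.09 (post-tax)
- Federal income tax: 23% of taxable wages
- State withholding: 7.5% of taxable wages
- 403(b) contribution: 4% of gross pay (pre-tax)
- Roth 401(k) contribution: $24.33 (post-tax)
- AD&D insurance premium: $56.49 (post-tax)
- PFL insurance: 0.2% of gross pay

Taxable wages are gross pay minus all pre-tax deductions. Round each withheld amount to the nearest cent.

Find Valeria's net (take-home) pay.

Regular pay: 36 × $18.81 = $677.16
Overtime pay: 2 × $18.81 × 2 = $75.24
Gross pay = $677.16 + $75.24 = $752.40
403(b) contribution: $752.40 × 0.04 = $30.10
Taxable wages = $752.40 − $30.10 = $722.30
Federal income tax: $722.30 × 0.23 = $166.13
State withholding: $722.30 × 0.075 = $54.17
PFL insurance: $752.40 × 0.002 = $1.50
Dental plan: $60.09
AD&D insurance premium: $56.49
Roth 401(k) contribution: $24.33
Total deductions = $30.10 + $166.13 + $54.17 + $1.50 + $60.09 + $56.49 + $24.33 = $392.81
Net pay = $752.40 − $392.81 = $359.59

$359.59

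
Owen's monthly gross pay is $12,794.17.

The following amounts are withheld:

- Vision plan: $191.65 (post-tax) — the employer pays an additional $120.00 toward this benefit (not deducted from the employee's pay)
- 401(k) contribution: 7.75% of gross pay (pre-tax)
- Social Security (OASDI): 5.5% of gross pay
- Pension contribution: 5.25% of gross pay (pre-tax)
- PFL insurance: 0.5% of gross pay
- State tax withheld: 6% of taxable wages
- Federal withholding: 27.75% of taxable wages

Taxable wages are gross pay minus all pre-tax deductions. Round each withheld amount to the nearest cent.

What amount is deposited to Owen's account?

$6,414.94

Pension contribution: $12,794.17 × 0.0525 = $671.69
401(k) contribution: $12,794.17 × 0.0775 = $991.55
Pre-tax total = $671.69 + $991.55 = $1,663.24
Taxable wages = $12,794.17 − $1,663.24 = $11,130.93
Federal withholding: $11,130.93 × 0.2775 = $3,088.83
State tax withheld: $11,130.93 × 0.06 = $667.86
PFL insurance: $12,794.17 × 0.005 = $63.97
Social Security (OASDI): $12,794.17 × 0.055 = $703.68
Vision plan: $191.65
(Employer's $120.00 toward vision plan is not withheld from the employee.)
Total deductions = $671.69 + $991.55 + $3,088.83 + $667.86 + $63.97 + $703.68 + $191.65 = $6,379.23
Net pay = $12,794.17 − $6,379.23 = $6,414.94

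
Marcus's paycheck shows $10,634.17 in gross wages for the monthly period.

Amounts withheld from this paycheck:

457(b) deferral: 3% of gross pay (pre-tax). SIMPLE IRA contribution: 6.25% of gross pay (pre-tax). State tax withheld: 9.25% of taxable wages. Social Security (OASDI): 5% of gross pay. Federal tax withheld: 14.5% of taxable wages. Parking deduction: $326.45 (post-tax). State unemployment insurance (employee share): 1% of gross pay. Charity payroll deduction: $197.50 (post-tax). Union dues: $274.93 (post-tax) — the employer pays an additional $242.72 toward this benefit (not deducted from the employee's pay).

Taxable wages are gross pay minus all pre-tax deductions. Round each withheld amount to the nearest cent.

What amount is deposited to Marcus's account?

457(b) deferral: $10,634.17 × 0.03 = $319.03
SIMPLE IRA contribution: $10,634.17 × 0.0625 = $664.64
Pre-tax total = $319.03 + $664.64 = $983.67
Taxable wages = $10,634.17 − $983.67 = $9,650.50
State tax withheld: $9,650.50 × 0.0925 = $892.67
Federal tax withheld: $9,650.50 × 0.145 = $1,399.32
Social Security (OASDI): $10,634.17 × 0.05 = $531.71
State unemployment insurance (employee share): $10,634.17 × 0.01 = $106.34
Parking deduction: $326.45
Union dues: $274.93
Charity payroll deduction: $197.50
(Employer's $242.72 toward union dues is not withheld from the employee.)
Total deductions = $319.03 + $664.64 + $892.67 + $1,399.32 + $531.71 + $106.34 + $326.45 + $274.93 + $197.50 = $4,712.59
Net pay = $10,634.17 − $4,712.59 = $5,921.58

$5,921.58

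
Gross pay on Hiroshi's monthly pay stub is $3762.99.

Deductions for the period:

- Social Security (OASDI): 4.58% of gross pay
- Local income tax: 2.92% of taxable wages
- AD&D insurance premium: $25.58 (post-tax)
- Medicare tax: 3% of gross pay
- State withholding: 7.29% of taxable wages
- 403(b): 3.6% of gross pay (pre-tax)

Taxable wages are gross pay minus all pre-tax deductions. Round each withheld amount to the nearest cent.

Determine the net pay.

403(b): $3762.99 × 0.036 = $135.47
Taxable wages = $3762.99 − $135.47 = $3627.52
State withholding: $3627.52 × 0.0729 = $264.45
Local income tax: $3627.52 × 0.0292 = $105.92
Medicare tax: $3762.99 × 0.03 = $112.89
Social Security (OASDI): $3762.99 × 0.0458 = $172.34
AD&D insurance premium: $25.58
Total deductions = $135.47 + $264.45 + $105.92 + $112.89 + $172.34 + $25.58 = $816.65
Net pay = $3762.99 − $816.65 = $2946.34

$2946.34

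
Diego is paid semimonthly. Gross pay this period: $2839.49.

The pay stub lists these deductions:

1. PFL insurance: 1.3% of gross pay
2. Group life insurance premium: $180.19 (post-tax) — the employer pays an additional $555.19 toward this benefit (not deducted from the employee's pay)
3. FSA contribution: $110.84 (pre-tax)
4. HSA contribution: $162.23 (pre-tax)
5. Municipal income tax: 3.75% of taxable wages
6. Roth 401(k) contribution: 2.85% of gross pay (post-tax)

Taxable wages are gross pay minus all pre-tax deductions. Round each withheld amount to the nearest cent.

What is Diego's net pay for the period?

FSA contribution: $110.84
HSA contribution: $162.23
Pre-tax total = $110.84 + $162.23 = $273.07
Taxable wages = $2839.49 − $273.07 = $2566.42
Municipal income tax: $2566.42 × 0.0375 = $96.24
PFL insurance: $2839.49 × 0.013 = $36.91
Roth 401(k) contribution: $2839.49 × 0.0285 = $80.93
Group life insurance premium: $180.19
(Employer's $555.19 toward group life insurance premium is not withheld from the employee.)
Total deductions = $110.84 + $162.23 + $96.24 + $36.91 + $80.93 + $180.19 = $667.34
Net pay = $2839.49 − $667.34 = $2172.15

$2172.15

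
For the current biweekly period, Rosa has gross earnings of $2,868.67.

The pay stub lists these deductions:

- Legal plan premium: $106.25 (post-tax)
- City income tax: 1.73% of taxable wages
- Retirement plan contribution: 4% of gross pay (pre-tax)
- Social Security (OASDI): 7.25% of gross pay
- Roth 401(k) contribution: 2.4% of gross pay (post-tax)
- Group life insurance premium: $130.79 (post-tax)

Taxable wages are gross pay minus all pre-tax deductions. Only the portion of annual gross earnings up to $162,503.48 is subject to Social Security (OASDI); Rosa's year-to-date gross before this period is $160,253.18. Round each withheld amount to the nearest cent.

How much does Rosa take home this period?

Retirement plan contribution: $2,868.67 × 0.04 = $114.75
Taxable wages = $2,868.67 − $114.75 = $2,753.92
City income tax: $2,753.92 × 0.0173 = $47.64
Social Security (OASDI): only $162,503.48 − $160,253.18 = $2,250.30 of this check is subject → $2,250.30 × 0.0725 = $163.15
Group life insurance premium: $130.79
Roth 401(k) contribution: $2,868.67 × 0.024 = $68.85
Legal plan premium: $106.25
Total deductions = $114.75 + $47.64 + $163.15 + $130.79 + $68.85 + $106.25 = $631.43
Net pay = $2,868.67 − $631.43 = $2,237.24

$2,237.24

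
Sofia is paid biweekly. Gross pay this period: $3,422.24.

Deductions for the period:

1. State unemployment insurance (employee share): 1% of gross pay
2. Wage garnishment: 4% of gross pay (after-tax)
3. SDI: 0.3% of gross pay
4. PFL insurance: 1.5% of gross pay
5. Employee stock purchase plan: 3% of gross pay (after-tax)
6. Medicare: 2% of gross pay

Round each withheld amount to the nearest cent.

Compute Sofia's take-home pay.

$3,018.42

Medicare: $3,422.24 × 0.02 = $68.44
SDI: $3,422.24 × 0.003 = $10.27
PFL insurance: $3,422.24 × 0.015 = $51.33
State unemployment insurance (employee share): $3,422.24 × 0.01 = $34.22
Wage garnishment: $3,422.24 × 0.04 = $136.89
Employee stock purchase plan: $3,422.24 × 0.03 = $102.67
Total deductions = $68.44 + $10.27 + $51.33 + $34.22 + $136.89 + $102.67 = $403.82
Net pay = $3,422.24 − $403.82 = $3,018.42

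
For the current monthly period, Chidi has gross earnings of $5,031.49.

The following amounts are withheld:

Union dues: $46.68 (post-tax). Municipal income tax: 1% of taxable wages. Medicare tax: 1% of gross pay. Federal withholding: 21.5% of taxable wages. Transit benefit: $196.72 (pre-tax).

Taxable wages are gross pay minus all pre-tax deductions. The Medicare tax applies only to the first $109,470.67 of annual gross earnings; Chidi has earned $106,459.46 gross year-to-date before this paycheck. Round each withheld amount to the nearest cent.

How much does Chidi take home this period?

Transit benefit: $196.72
Taxable wages = $5,031.49 − $196.72 = $4,834.77
Municipal income tax: $4,834.77 × 0.01 = $48.35
Federal withholding: $4,834.77 × 0.215 = $1,039.48
Medicare tax: only $109,470.67 − $106,459.46 = $3,011.21 of this check is subject → $3,011.21 × 0.01 = $30.11
Union dues: $46.68
Total deductions = $196.72 + $48.35 + $1,039.48 + $30.11 + $46.68 = $1,361.34
Net pay = $5,031.49 − $1,361.34 = $3,670.15

$3,670.15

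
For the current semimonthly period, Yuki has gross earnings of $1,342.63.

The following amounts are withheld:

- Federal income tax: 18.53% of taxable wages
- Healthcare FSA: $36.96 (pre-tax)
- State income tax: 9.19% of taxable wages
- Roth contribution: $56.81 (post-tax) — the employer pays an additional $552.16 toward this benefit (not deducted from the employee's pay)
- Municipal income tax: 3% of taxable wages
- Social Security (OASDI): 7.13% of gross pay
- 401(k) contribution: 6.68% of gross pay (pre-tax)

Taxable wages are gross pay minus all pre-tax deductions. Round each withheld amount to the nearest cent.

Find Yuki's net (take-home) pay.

$689.89

Healthcare FSA: $36.96
401(k) contribution: $1,342.63 × 0.0668 = $89.69
Pre-tax total = $36.96 + $89.69 = $126.65
Taxable wages = $1,342.63 − $126.65 = $1,215.98
Federal income tax: $1,215.98 × 0.1853 = $225.32
Municipal income tax: $1,215.98 × 0.03 = $36.48
State income tax: $1,215.98 × 0.0919 = $111.75
Social Security (OASDI): $1,342.63 × 0.0713 = $95.73
Roth contribution: $56.81
(Employer's $552.16 toward Roth contribution is not withheld from the employee.)
Total deductions = $36.96 + $89.69 + $225.32 + $36.48 + $111.75 + $95.73 + $56.81 = $652.74
Net pay = $1,342.63 − $652.74 = $689.89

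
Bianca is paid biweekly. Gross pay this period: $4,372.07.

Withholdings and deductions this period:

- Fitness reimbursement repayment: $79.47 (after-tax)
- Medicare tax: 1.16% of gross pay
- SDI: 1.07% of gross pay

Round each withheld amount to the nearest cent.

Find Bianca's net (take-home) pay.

Medicare tax: $4,372.07 × 0.0116 = $50.72
SDI: $4,372.07 × 0.0107 = $46.78
Fitness reimbursement repayment: $79.47
Total deductions = $50.72 + $46.78 + $79.47 = $176.97
Net pay = $4,372.07 − $176.97 = $4,195.10

$4,195.10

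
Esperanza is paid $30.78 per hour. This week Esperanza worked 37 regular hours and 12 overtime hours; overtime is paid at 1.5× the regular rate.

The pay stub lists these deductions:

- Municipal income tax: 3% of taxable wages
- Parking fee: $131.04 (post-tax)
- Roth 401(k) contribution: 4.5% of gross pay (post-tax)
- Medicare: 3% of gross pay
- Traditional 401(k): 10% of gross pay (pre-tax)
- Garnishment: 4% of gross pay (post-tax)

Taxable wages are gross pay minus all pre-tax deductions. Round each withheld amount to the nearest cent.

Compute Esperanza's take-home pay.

Regular pay: 37 × $30.78 = $1138.86
Overtime pay: 12 × $30.78 × 1.5 = $554.04
Gross pay = $1138.86 + $554.04 = $1692.90
Traditional 401(k): $1692.90 × 0.1 = $169.29
Taxable wages = $1692.90 − $169.29 = $1523.61
Municipal income tax: $1523.61 × 0.03 = $45.71
Medicare: $1692.90 × 0.03 = $50.79
Parking fee: $131.04
Roth 401(k) contribution: $1692.90 × 0.045 = $76.18
Garnishment: $1692.90 × 0.04 = $67.72
Total deductions = $169.29 + $45.71 + $50.79 + $131.04 + $76.18 + $67.72 = $540.73
Net pay = $1692.90 − $540.73 = $1152.17

$1152.17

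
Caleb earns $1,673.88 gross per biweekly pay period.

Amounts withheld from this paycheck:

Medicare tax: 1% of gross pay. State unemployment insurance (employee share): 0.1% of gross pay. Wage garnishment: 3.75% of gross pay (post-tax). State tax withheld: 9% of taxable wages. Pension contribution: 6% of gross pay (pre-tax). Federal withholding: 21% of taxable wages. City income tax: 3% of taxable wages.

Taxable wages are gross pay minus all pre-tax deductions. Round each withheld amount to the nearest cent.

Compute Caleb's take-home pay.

$973.04

Pension contribution: $1,673.88 × 0.06 = $100.43
Taxable wages = $1,673.88 − $100.43 = $1,573.45
State tax withheld: $1,573.45 × 0.09 = $141.61
City income tax: $1,573.45 × 0.03 = $47.20
Federal withholding: $1,573.45 × 0.21 = $330.42
State unemployment insurance (employee share): $1,673.88 × 0.001 = $1.67
Medicare tax: $1,673.88 × 0.01 = $16.74
Wage garnishment: $1,673.88 × 0.0375 = $62.77
Total deductions = $100.43 + $141.61 + $47.20 + $330.42 + $1.67 + $16.74 + $62.77 = $700.84
Net pay = $1,673.88 − $700.84 = $973.04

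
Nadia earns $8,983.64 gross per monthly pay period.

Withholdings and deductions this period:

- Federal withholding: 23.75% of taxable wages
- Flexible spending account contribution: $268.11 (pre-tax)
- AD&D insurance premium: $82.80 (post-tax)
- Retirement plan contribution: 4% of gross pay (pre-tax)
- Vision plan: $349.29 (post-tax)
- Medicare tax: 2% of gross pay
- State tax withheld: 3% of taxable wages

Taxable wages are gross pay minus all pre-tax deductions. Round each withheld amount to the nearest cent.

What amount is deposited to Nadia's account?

$5,509.14

Flexible spending account contribution: $268.11
Retirement plan contribution: $8,983.64 × 0.04 = $359.35
Pre-tax total = $268.11 + $359.35 = $627.46
Taxable wages = $8,983.64 − $627.46 = $8,356.18
State tax withheld: $8,356.18 × 0.03 = $250.69
Federal withholding: $8,356.18 × 0.2375 = $1,984.59
Medicare tax: $8,983.64 × 0.02 = $179.67
AD&D insurance premium: $82.80
Vision plan: $349.29
Total deductions = $268.11 + $359.35 + $250.69 + $1,984.59 + $179.67 + $82.80 + $349.29 = $3,474.50
Net pay = $8,983.64 − $3,474.50 = $5,509.14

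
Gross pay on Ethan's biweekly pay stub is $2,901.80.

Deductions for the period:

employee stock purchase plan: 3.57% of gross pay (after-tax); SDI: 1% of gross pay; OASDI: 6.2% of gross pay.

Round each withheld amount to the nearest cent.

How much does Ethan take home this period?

$2,589.28

OASDI: $2,901.80 × 0.062 = $179.91
SDI: $2,901.80 × 0.01 = $29.02
Employee stock purchase plan: $2,901.80 × 0.0357 = $103.59
Total deductions = $179.91 + $29.02 + $103.59 = $312.52
Net pay = $2,901.80 − $312.52 = $2,589.28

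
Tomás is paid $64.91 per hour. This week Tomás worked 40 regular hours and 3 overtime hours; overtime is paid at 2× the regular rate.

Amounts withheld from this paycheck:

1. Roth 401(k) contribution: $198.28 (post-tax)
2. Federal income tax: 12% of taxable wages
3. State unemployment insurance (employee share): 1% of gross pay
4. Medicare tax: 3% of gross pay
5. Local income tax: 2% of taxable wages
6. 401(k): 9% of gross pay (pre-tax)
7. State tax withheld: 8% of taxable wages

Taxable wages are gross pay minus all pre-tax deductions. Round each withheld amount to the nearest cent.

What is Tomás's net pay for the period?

$1801.64

Regular pay: 40 × $64.91 = $2596.40
Overtime pay: 3 × $64.91 × 2 = $389.46
Gross pay = $2596.40 + $389.46 = $2985.86
401(k): $2985.86 × 0.09 = $268.73
Taxable wages = $2985.86 − $268.73 = $2717.13
Federal income tax: $2717.13 × 0.12 = $326.06
State tax withheld: $2717.13 × 0.08 = $217.37
Local income tax: $2717.13 × 0.02 = $54.34
Medicare tax: $2985.86 × 0.03 = $89.58
State unemployment insurance (employee share): $2985.86 × 0.01 = $29.86
Roth 401(k) contribution: $198.28
Total deductions = $268.73 + $326.06 + $217.37 + $54.34 + $89.58 + $29.86 + $198.28 = $1184.22
Net pay = $2985.86 − $1184.22 = $1801.64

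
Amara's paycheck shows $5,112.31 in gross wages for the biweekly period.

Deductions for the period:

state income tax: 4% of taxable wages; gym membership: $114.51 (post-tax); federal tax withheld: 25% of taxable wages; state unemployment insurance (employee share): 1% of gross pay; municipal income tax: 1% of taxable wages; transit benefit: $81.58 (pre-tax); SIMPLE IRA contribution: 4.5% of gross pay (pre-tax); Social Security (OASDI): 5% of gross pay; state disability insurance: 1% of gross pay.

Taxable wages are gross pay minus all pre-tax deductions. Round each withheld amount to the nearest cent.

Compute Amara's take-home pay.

Transit benefit: $81.58
SIMPLE IRA contribution: $5,112.31 × 0.045 = $230.05
Pre-tax total = $81.58 + $230.05 = $311.63
Taxable wages = $5,112.31 − $311.63 = $4,800.68
Municipal income tax: $4,800.68 × 0.01 = $48.01
Federal tax withheld: $4,800.68 × 0.25 = $1,200.17
State income tax: $4,800.68 × 0.04 = $192.03
State unemployment insurance (employee share): $5,112.31 × 0.01 = $51.12
Social Security (OASDI): $5,112.31 × 0.05 = $255.62
State disability insurance: $5,112.31 × 0.01 = $51.12
Gym membership: $114.51
Total deductions = $81.58 + $230.05 + $48.01 + $1,200.17 + $192.03 + $51.12 + $255.62 + $51.12 + $114.51 = $2,224.21
Net pay = $5,112.31 − $2,224.21 = $2,888.10

$2,888.10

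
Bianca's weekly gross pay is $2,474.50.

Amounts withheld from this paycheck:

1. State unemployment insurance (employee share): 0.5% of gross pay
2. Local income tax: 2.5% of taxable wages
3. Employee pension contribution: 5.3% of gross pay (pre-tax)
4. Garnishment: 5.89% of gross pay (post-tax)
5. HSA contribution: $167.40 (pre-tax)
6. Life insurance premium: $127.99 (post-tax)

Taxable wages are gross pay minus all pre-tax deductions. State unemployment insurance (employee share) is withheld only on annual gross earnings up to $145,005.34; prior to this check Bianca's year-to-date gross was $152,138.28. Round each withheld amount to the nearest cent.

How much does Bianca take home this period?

Employee pension contribution: $2,474.50 × 0.053 = $131.15
HSA contribution: $167.40
Pre-tax total = $131.15 + $167.40 = $298.55
Taxable wages = $2,474.50 − $298.55 = $2,175.95
Local income tax: $2,175.95 × 0.025 = $54.40
State unemployment insurance (employee share): annual cap $145,005.34 already reached (YTD $152,138.28), so $0.00
Garnishment: $2,474.50 × 0.0589 = $145.75
Life insurance premium: $127.99
Total deductions = $131.15 + $167.40 + $54.40 + $0.00 + $145.75 + $127.99 = $626.69
Net pay = $2,474.50 − $626.69 = $1,847.81

$1,847.81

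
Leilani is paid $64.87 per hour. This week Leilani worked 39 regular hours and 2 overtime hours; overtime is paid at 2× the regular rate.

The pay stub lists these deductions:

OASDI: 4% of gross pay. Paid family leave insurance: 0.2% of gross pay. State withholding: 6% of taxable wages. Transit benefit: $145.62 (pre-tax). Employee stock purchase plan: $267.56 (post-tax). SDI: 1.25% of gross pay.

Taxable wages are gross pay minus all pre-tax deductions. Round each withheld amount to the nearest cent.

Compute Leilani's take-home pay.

$2,065.57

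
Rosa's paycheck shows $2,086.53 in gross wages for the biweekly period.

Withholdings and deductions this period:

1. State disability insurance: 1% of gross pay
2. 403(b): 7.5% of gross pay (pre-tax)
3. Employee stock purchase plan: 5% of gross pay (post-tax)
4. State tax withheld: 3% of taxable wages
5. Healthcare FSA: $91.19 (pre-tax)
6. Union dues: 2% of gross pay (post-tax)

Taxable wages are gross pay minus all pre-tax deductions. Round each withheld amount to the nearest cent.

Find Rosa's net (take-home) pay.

403(b): $2,086.53 × 0.075 = $156.49
Healthcare FSA: $91.19
Pre-tax total = $156.49 + $91.19 = $247.68
Taxable wages = $2,086.53 − $247.68 = $1,838.85
State tax withheld: $1,838.85 × 0.03 = $55.17
State disability insurance: $2,086.53 × 0.01 = $20.87
Union dues: $2,086.53 × 0.02 = $41.73
Employee stock purchase plan: $2,086.53 × 0.05 = $104.33
Total deductions = $156.49 + $91.19 + $55.17 + $20.87 + $41.73 + $104.33 = $469.78
Net pay = $2,086.53 − $469.78 = $1,616.75

$1,616.75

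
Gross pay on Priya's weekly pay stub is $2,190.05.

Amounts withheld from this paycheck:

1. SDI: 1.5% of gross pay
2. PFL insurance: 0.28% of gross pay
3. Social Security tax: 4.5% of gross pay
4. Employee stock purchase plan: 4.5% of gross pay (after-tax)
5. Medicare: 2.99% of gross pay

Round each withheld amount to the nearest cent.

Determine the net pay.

$1,888.49

PFL insurance: $2,190.05 × 0.0028 = $6.13
Medicare: $2,190.05 × 0.0299 = $65.48
SDI: $2,190.05 × 0.015 = $32.85
Social Security tax: $2,190.05 × 0.045 = $98.55
Employee stock purchase plan: $2,190.05 × 0.045 = $98.55
Total deductions = $6.13 + $65.48 + $32.85 + $98.55 + $98.55 = $301.56
Net pay = $2,190.05 − $301.56 = $1,888.49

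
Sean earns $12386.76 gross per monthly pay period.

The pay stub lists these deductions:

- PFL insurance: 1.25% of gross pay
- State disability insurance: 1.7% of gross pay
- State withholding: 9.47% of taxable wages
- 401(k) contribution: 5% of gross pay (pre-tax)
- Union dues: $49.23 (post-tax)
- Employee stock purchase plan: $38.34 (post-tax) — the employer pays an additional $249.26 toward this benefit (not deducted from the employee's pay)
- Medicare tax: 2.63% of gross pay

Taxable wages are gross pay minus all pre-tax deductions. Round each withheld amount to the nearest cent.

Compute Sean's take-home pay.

$9874.31

401(k) contribution: $12386.76 × 0.05 = $619.34
Taxable wages = $12386.76 − $619.34 = $11767.42
State withholding: $11767.42 × 0.0947 = $1114.37
PFL insurance: $12386.76 × 0.0125 = $154.83
Medicare tax: $12386.76 × 0.0263 = $325.77
State disability insurance: $12386.76 × 0.017 = $210.57
Union dues: $49.23
Employee stock purchase plan: $38.34
(Employer's $249.26 toward employee stock purchase plan is not withheld from the employee.)
Total deductions = $619.34 + $1114.37 + $154.83 + $325.77 + $210.57 + $49.23 + $38.34 = $2512.45
Net pay = $12386.76 − $2512.45 = $9874.31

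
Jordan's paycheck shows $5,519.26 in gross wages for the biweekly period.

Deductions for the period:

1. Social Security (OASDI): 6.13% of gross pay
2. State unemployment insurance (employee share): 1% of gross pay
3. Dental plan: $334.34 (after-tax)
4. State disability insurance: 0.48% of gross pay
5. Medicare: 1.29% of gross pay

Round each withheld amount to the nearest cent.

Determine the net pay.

Social Security (OASDI): $5,519.26 × 0.0613 = $338.33
State unemployment insurance (employee share): $5,519.26 × 0.01 = $55.19
State disability insurance: $5,519.26 × 0.0048 = $26.49
Medicare: $5,519.26 × 0.0129 = $71.20
Dental plan: $334.34
Total deductions = $338.33 + $55.19 + $26.49 + $71.20 + $334.34 = $825.55
Net pay = $5,519.26 − $825.55 = $4,693.71

$4,693.71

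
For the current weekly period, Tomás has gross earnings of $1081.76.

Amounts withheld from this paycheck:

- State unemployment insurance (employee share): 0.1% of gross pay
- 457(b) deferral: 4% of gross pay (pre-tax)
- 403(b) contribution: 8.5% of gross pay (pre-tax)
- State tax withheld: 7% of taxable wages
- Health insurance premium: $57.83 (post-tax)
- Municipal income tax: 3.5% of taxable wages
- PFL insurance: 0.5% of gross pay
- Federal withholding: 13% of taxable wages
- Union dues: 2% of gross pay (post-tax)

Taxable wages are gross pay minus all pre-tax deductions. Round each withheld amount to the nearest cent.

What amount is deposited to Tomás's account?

403(b) contribution: $1081.76 × 0.085 = $91.95
457(b) deferral: $1081.76 × 0.04 = $43.27
Pre-tax total = $91.95 + $43.27 = $135.22
Taxable wages = $1081.76 − $135.22 = $946.54
State tax withheld: $946.54 × 0.07 = $66.26
Federal withholding: $946.54 × 0.13 = $123.05
Municipal income tax: $946.54 × 0.035 = $33.13
State unemployment insurance (employee share): $1081.76 × 0.001 = $1.08
PFL insurance: $1081.76 × 0.005 = $5.41
Union dues: $1081.76 × 0.02 = $21.64
Health insurance premium: $57.83
Total deductions = $91.95 + $43.27 + $66.26 + $123.05 + $33.13 + $1.08 + $5.41 + $21.64 + $57.83 = $443.62
Net pay = $1081.76 − $443.62 = $638.14

$638.14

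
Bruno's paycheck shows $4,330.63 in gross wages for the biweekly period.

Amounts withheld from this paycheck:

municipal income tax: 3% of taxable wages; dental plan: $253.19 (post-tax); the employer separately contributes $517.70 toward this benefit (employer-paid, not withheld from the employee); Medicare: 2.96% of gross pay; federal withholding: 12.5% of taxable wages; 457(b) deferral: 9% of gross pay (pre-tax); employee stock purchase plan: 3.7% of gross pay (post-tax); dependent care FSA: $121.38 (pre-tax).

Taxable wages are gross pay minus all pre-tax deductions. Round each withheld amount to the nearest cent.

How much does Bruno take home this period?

$2,685.86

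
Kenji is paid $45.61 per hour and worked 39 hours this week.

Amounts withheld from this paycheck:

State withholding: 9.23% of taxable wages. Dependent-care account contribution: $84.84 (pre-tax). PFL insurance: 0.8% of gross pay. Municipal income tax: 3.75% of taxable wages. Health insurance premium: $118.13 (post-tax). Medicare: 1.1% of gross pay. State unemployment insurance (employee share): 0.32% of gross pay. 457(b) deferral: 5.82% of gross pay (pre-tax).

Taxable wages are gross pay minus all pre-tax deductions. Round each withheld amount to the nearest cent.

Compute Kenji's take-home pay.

Gross pay: 39 × $45.61 = $1,778.79
Dependent-care account contribution: $84.84
457(b) deferral: $1,778.79 × 0.0582 = $103.53
Pre-tax total = $84.84 + $103.53 = $188.37
Taxable wages = $1,778.79 − $188.37 = $1,590.42
State withholding: $1,590.42 × 0.0923 = $146.80
Municipal income tax: $1,590.42 × 0.0375 = $59.64
Medicare: $1,778.79 × 0.011 = $19.57
PFL insurance: $1,778.79 × 0.008 = $14.23
State unemployment insurance (employee share): $1,778.79 × 0.0032 = $5.69
Health insurance premium: $118.13
Total deductions = $84.84 + $103.53 + $146.80 + $59.64 + $19.57 + $14.23 + $5.69 + $118.13 = $552.43
Net pay = $1,778.79 − $552.43 = $1,226.36

$1,226.36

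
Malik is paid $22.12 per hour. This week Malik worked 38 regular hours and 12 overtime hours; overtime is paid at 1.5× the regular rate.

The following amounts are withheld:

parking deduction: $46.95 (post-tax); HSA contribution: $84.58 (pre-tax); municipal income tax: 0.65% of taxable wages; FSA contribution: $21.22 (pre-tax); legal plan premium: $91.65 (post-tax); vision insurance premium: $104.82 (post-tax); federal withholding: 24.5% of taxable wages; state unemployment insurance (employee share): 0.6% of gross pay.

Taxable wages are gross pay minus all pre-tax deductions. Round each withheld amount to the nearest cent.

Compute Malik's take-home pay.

$597.14

Regular pay: 38 × $22.12 = $840.56
Overtime pay: 12 × $22.12 × 1.5 = $398.16
Gross pay = $840.56 + $398.16 = $1,238.72
HSA contribution: $84.58
FSA contribution: $21.22
Pre-tax total = $84.58 + $21.22 = $105.80
Taxable wages = $1,238.72 − $105.80 = $1,132.92
Municipal income tax: $1,132.92 × 0.0065 = $7.36
Federal withholding: $1,132.92 × 0.245 = $277.57
State unemployment insurance (employee share): $1,238.72 × 0.006 = $7.43
Vision insurance premium: $104.82
Legal plan premium: $91.65
Parking deduction: $46.95
Total deductions = $84.58 + $21.22 + $7.36 + $277.57 + $7.43 + $104.82 + $91.65 + $46.95 = $641.58
Net pay = $1,238.72 − $641.58 = $597.14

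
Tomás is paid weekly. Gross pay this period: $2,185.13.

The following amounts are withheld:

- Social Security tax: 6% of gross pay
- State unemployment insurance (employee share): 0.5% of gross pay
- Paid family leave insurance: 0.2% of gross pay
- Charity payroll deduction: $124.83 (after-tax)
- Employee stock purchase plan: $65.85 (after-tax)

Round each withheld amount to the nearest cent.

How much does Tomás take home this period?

State unemployment insurance (employee share): $2,185.13 × 0.005 = $10.93
Paid family leave insurance: $2,185.13 × 0.002 = $4.37
Social Security tax: $2,185.13 × 0.06 = $131.11
Employee stock purchase plan: $65.85
Charity payroll deduction: $124.83
Total deductions = $10.93 + $4.37 + $131.11 + $65.85 + $124.83 = $337.09
Net pay = $2,185.13 − $337.09 = $1,848.04

$1,848.04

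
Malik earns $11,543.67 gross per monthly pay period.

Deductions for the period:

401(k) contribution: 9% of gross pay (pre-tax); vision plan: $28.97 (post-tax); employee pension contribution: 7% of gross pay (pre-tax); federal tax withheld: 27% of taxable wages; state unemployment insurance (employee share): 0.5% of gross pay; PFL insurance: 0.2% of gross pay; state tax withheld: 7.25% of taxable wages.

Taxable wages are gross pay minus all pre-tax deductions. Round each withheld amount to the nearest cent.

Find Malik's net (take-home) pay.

401(k) contribution: $11,543.67 × 0.09 = $1,038.93
Employee pension contribution: $11,543.67 × 0.07 = $808.06
Pre-tax total = $1,038.93 + $808.06 = $1,846.99
Taxable wages = $11,543.67 − $1,846.99 = $9,696.68
Federal tax withheld: $9,696.68 × 0.27 = $2,618.10
State tax withheld: $9,696.68 × 0.0725 = $703.01
PFL insurance: $11,543.67 × 0.002 = $23.09
State unemployment insurance (employee share): $11,543.67 × 0.005 = $57.72
Vision plan: $28.97
Total deductions = $1,038.93 + $808.06 + $2,618.10 + $703.01 + $23.09 + $57.72 + $28.97 = $5,277.88
Net pay = $11,543.67 − $5,277.88 = $6,265.79

$6,265.79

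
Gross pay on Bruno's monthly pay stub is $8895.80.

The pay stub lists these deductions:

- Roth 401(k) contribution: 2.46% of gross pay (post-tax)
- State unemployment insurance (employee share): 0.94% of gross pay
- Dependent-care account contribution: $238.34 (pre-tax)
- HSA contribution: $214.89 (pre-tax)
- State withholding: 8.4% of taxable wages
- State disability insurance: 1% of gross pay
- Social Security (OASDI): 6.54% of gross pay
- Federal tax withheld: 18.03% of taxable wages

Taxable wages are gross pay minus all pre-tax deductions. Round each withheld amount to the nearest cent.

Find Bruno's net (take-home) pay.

Dependent-care account contribution: $238.34
HSA contribution: $214.89
Pre-tax total = $238.34 + $214.89 = $453.23
Taxable wages = $8895.80 − $453.23 = $8442.57
State withholding: $8442.57 × 0.084 = $709.18
Federal tax withheld: $8442.57 × 0.1803 = $1522.20
State unemployment insurance (employee share): $8895.80 × 0.0094 = $83.62
Social Security (OASDI): $8895.80 × 0.0654 = $581.79
State disability insurance: $8895.80 × 0.01 = $88.96
Roth 401(k) contribution: $8895.80 × 0.0246 = $218.84
Total deductions = $238.34 + $214.89 + $709.18 + $1522.20 + $83.62 + $581.79 + $88.96 + $218.84 = $3657.82
Net pay = $8895.80 − $3657.82 = $5237.98

$5237.98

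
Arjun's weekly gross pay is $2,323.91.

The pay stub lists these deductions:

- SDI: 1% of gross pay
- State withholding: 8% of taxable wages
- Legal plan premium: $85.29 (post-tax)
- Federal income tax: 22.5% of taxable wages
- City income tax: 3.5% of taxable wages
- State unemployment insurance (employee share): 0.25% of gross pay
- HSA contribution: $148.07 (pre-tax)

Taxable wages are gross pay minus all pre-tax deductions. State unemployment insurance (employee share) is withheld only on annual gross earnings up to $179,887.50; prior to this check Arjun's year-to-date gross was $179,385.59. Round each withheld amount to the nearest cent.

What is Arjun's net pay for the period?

$1,326.28

HSA contribution: $148.07
Taxable wages = $2,323.91 − $148.07 = $2,175.84
State withholding: $2,175.84 × 0.08 = $174.07
City income tax: $2,175.84 × 0.035 = $76.15
Federal income tax: $2,175.84 × 0.225 = $489.56
SDI: $2,323.91 × 0.01 = $23.24
State unemployment insurance (employee share): only $179,887.50 − $179,385.59 = $501.91 of this check is subject → $501.91 × 0.0025 = $1.25
Legal plan premium: $85.29
Total deductions = $148.07 + $174.07 + $76.15 + $489.56 + $23.24 + $1.25 + $85.29 = $997.63
Net pay = $2,323.91 − $997.63 = $1,326.28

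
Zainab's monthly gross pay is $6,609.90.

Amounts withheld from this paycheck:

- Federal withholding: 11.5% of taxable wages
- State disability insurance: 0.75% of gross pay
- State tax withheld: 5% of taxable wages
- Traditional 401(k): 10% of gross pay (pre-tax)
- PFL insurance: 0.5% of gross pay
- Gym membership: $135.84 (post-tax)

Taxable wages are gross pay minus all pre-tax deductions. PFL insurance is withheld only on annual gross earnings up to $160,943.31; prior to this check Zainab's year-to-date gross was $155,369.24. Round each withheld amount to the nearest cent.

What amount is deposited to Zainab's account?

Traditional 401(k): $6,609.90 × 0.1 = $660.99
Taxable wages = $6,609.90 − $660.99 = $5,948.91
Federal withholding: $5,948.91 × 0.115 = $684.12
State tax withheld: $5,948.91 × 0.05 = $297.45
PFL insurance: only $160,943.31 − $155,369.24 = $5,574.07 of this check is subject → $5,574.07 × 0.005 = $27.87
State disability insurance: $6,609.90 × 0.0075 = $49.57
Gym membership: $135.84
Total deductions = $660.99 + $684.12 + $297.45 + $27.87 + $49.57 + $135.84 = $1,855.84
Net pay = $6,609.90 − $1,855.84 = $4,754.06

$4,754.06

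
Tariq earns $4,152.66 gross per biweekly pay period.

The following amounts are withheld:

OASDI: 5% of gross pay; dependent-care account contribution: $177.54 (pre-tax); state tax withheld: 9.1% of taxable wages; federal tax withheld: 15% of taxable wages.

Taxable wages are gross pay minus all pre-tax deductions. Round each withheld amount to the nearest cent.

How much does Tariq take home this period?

Dependent-care account contribution: $177.54
Taxable wages = $4,152.66 − $177.54 = $3,975.12
Federal tax withheld: $3,975.12 × 0.15 = $596.27
State tax withheld: $3,975.12 × 0.091 = $361.74
OASDI: $4,152.66 × 0.05 = $207.63
Total deductions = $177.54 + $596.27 + $361.74 + $207.63 = $1,343.18
Net pay = $4,152.66 − $1,343.18 = $2,809.48

$2,809.48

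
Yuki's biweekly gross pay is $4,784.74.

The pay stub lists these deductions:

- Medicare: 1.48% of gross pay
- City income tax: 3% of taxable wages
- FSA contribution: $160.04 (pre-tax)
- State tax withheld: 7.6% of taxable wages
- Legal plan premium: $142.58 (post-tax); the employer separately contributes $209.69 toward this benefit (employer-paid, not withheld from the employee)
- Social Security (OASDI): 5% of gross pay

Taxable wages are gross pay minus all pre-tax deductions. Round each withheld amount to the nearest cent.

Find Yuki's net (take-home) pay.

$3,681.85

FSA contribution: $160.04
Taxable wages = $4,784.74 − $160.04 = $4,624.70
State tax withheld: $4,624.70 × 0.076 = $351.48
City income tax: $4,624.70 × 0.03 = $138.74
Social Security (OASDI): $4,784.74 × 0.05 = $239.24
Medicare: $4,784.74 × 0.0148 = $70.81
Legal plan premium: $142.58
(Employer's $209.69 toward legal plan premium is not withheld from the employee.)
Total deductions = $160.04 + $351.48 + $138.74 + $239.24 + $70.81 + $142.58 = $1,102.89
Net pay = $4,784.74 − $1,102.89 = $3,681.85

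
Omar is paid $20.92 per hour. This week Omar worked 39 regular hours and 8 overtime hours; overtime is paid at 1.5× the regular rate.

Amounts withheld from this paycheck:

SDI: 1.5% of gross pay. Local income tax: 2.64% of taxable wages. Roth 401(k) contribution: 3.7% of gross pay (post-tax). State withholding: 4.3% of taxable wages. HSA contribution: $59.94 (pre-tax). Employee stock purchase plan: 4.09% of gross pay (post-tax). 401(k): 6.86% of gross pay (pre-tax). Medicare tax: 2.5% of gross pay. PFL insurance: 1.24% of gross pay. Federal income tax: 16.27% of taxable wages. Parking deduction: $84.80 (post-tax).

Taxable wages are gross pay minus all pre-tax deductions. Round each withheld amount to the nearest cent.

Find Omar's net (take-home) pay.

Regular pay: 39 × $20.92 = $815.88
Overtime pay: 8 × $20.92 × 1.5 = $251.04
Gross pay = $815.88 + $251.04 = $1,066.92
401(k): $1,066.92 × 0.0686 = $73.19
HSA contribution: $59.94
Pre-tax total = $73.19 + $59.94 = $133.13
Taxable wages = $1,066.92 − $133.13 = $933.79
Local income tax: $933.79 × 0.0264 = $24.65
State withholding: $933.79 × 0.043 = $40.15
Federal income tax: $933.79 × 0.1627 = $151.93
PFL insurance: $1,066.92 × 0.0124 = $13.23
SDI: $1,066.92 × 0.015 = $16.00
Medicare tax: $1,066.92 × 0.025 = $26.67
Roth 401(k) contribution: $1,066.92 × 0.037 = $39.48
Employee stock purchase plan: $1,066.92 × 0.0409 = $43.64
Parking deduction: $84.80
Total deductions = $73.19 + $59.94 + $24.65 + $40.15 + $151.93 + $13.23 + $16.00 + $26.67 + $39.48 + $43.64 + $84.80 = $573.68
Net pay = $1,066.92 − $573.68 = $493.24

$493.24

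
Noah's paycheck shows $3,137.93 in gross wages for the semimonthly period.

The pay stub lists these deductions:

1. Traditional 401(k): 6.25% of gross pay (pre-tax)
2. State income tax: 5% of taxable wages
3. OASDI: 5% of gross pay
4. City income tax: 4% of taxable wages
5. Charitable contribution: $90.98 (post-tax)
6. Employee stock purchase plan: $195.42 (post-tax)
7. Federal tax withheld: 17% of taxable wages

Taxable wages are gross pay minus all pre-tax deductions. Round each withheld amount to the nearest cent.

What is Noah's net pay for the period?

$1,733.64

Traditional 401(k): $3,137.93 × 0.0625 = $196.12
Taxable wages = $3,137.93 − $196.12 = $2,941.81
State income tax: $2,941.81 × 0.05 = $147.09
City income tax: $2,941.81 × 0.04 = $117.67
Federal tax withheld: $2,941.81 × 0.17 = $500.11
OASDI: $3,137.93 × 0.05 = $156.90
Charitable contribution: $90.98
Employee stock purchase plan: $195.42
Total deductions = $196.12 + $147.09 + $117.67 + $500.11 + $156.90 + $90.98 + $195.42 = $1,404.29
Net pay = $3,137.93 − $1,404.29 = $1,733.64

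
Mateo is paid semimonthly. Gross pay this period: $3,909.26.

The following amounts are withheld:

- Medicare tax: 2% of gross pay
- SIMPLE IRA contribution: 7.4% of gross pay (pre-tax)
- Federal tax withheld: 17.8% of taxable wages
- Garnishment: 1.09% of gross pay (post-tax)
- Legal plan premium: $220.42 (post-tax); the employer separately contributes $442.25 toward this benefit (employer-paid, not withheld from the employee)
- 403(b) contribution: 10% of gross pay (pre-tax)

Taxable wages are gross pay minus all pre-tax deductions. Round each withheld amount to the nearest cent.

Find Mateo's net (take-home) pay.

SIMPLE IRA contribution: $3,909.26 × 0.074 = $289.29
403(b) contribution: $3,909.26 × 0.1 = $390.93
Pre-tax total = $289.29 + $390.93 = $680.22
Taxable wages = $3,909.26 − $680.22 = $3,229.04
Federal tax withheld: $3,229.04 × 0.178 = $574.77
Medicare tax: $3,909.26 × 0.02 = $78.19
Garnishment: $3,909.26 × 0.0109 = $42.61
Legal plan premium: $220.42
(Employer's $442.25 toward legal plan premium is not withheld from the employee.)
Total deductions = $289.29 + $390.93 + $574.77 + $78.19 + $42.61 + $220.42 = $1,596.21
Net pay = $3,909.26 − $1,596.21 = $2,313.05

$2,313.05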